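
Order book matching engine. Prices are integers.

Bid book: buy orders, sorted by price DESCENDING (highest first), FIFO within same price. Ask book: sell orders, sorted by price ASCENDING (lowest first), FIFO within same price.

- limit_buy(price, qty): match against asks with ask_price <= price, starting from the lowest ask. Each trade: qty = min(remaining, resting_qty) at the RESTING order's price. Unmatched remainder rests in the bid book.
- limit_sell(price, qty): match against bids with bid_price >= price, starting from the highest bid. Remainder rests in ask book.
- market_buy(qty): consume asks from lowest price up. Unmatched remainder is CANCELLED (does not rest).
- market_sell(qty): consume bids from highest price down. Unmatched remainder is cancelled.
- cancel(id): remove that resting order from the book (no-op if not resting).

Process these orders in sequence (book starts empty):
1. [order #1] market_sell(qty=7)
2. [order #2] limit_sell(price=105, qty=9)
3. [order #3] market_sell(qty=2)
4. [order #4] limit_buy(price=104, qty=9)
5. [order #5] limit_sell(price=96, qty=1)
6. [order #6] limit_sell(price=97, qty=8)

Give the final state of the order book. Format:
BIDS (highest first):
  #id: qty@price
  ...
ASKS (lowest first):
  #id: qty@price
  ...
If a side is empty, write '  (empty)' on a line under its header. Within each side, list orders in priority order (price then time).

After op 1 [order #1] market_sell(qty=7): fills=none; bids=[-] asks=[-]
After op 2 [order #2] limit_sell(price=105, qty=9): fills=none; bids=[-] asks=[#2:9@105]
After op 3 [order #3] market_sell(qty=2): fills=none; bids=[-] asks=[#2:9@105]
After op 4 [order #4] limit_buy(price=104, qty=9): fills=none; bids=[#4:9@104] asks=[#2:9@105]
After op 5 [order #5] limit_sell(price=96, qty=1): fills=#4x#5:1@104; bids=[#4:8@104] asks=[#2:9@105]
After op 6 [order #6] limit_sell(price=97, qty=8): fills=#4x#6:8@104; bids=[-] asks=[#2:9@105]

Answer: BIDS (highest first):
  (empty)
ASKS (lowest first):
  #2: 9@105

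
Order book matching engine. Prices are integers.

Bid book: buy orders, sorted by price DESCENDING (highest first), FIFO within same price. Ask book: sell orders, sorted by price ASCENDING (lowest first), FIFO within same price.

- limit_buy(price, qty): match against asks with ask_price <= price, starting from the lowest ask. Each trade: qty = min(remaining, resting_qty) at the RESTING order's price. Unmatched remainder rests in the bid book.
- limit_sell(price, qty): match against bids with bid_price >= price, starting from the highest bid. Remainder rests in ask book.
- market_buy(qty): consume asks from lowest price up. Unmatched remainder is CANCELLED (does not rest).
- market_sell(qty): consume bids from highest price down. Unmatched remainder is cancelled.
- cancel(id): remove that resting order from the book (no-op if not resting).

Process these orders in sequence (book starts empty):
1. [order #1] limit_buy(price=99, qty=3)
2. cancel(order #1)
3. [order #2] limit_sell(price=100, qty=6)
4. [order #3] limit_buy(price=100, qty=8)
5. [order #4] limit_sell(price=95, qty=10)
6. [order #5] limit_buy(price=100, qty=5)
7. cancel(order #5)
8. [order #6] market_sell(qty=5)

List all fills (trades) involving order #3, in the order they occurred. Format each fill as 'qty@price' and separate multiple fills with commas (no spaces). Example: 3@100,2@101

Answer: 6@100,2@100

Derivation:
After op 1 [order #1] limit_buy(price=99, qty=3): fills=none; bids=[#1:3@99] asks=[-]
After op 2 cancel(order #1): fills=none; bids=[-] asks=[-]
After op 3 [order #2] limit_sell(price=100, qty=6): fills=none; bids=[-] asks=[#2:6@100]
After op 4 [order #3] limit_buy(price=100, qty=8): fills=#3x#2:6@100; bids=[#3:2@100] asks=[-]
After op 5 [order #4] limit_sell(price=95, qty=10): fills=#3x#4:2@100; bids=[-] asks=[#4:8@95]
After op 6 [order #5] limit_buy(price=100, qty=5): fills=#5x#4:5@95; bids=[-] asks=[#4:3@95]
After op 7 cancel(order #5): fills=none; bids=[-] asks=[#4:3@95]
After op 8 [order #6] market_sell(qty=5): fills=none; bids=[-] asks=[#4:3@95]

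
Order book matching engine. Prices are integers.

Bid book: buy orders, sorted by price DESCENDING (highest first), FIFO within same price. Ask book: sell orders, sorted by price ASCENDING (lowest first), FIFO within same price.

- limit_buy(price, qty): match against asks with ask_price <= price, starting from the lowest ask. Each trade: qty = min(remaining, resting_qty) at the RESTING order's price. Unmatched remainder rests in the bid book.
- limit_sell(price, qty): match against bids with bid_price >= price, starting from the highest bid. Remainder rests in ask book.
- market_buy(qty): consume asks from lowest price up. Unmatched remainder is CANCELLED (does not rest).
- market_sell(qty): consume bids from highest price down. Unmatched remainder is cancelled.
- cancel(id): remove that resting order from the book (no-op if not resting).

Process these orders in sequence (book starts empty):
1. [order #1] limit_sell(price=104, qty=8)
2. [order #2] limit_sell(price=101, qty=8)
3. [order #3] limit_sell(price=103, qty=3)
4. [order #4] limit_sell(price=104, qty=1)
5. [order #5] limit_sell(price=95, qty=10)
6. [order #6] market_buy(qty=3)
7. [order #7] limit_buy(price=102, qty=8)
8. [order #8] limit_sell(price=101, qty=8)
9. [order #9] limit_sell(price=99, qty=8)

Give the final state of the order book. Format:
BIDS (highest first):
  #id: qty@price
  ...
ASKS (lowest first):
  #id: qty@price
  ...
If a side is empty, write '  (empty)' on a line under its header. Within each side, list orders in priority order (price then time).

After op 1 [order #1] limit_sell(price=104, qty=8): fills=none; bids=[-] asks=[#1:8@104]
After op 2 [order #2] limit_sell(price=101, qty=8): fills=none; bids=[-] asks=[#2:8@101 #1:8@104]
After op 3 [order #3] limit_sell(price=103, qty=3): fills=none; bids=[-] asks=[#2:8@101 #3:3@103 #1:8@104]
After op 4 [order #4] limit_sell(price=104, qty=1): fills=none; bids=[-] asks=[#2:8@101 #3:3@103 #1:8@104 #4:1@104]
After op 5 [order #5] limit_sell(price=95, qty=10): fills=none; bids=[-] asks=[#5:10@95 #2:8@101 #3:3@103 #1:8@104 #4:1@104]
After op 6 [order #6] market_buy(qty=3): fills=#6x#5:3@95; bids=[-] asks=[#5:7@95 #2:8@101 #3:3@103 #1:8@104 #4:1@104]
After op 7 [order #7] limit_buy(price=102, qty=8): fills=#7x#5:7@95 #7x#2:1@101; bids=[-] asks=[#2:7@101 #3:3@103 #1:8@104 #4:1@104]
After op 8 [order #8] limit_sell(price=101, qty=8): fills=none; bids=[-] asks=[#2:7@101 #8:8@101 #3:3@103 #1:8@104 #4:1@104]
After op 9 [order #9] limit_sell(price=99, qty=8): fills=none; bids=[-] asks=[#9:8@99 #2:7@101 #8:8@101 #3:3@103 #1:8@104 #4:1@104]

Answer: BIDS (highest first):
  (empty)
ASKS (lowest first):
  #9: 8@99
  #2: 7@101
  #8: 8@101
  #3: 3@103
  #1: 8@104
  #4: 1@104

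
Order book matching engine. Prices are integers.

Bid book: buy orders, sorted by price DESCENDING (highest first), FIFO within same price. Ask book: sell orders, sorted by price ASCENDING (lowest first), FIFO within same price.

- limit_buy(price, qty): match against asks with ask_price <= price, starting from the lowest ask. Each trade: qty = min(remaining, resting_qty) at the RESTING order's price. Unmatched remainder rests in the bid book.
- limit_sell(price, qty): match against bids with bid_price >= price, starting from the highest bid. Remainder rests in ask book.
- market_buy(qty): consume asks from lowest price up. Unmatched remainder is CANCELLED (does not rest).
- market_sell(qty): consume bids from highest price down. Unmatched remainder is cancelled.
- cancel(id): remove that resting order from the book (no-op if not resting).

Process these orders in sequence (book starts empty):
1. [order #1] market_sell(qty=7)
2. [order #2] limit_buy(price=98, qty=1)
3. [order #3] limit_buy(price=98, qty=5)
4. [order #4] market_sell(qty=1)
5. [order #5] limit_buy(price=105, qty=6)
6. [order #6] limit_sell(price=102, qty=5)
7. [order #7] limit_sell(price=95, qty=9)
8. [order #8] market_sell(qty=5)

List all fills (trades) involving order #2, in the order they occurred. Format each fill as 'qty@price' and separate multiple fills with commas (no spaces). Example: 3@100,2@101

Answer: 1@98

Derivation:
After op 1 [order #1] market_sell(qty=7): fills=none; bids=[-] asks=[-]
After op 2 [order #2] limit_buy(price=98, qty=1): fills=none; bids=[#2:1@98] asks=[-]
After op 3 [order #3] limit_buy(price=98, qty=5): fills=none; bids=[#2:1@98 #3:5@98] asks=[-]
After op 4 [order #4] market_sell(qty=1): fills=#2x#4:1@98; bids=[#3:5@98] asks=[-]
After op 5 [order #5] limit_buy(price=105, qty=6): fills=none; bids=[#5:6@105 #3:5@98] asks=[-]
After op 6 [order #6] limit_sell(price=102, qty=5): fills=#5x#6:5@105; bids=[#5:1@105 #3:5@98] asks=[-]
After op 7 [order #7] limit_sell(price=95, qty=9): fills=#5x#7:1@105 #3x#7:5@98; bids=[-] asks=[#7:3@95]
After op 8 [order #8] market_sell(qty=5): fills=none; bids=[-] asks=[#7:3@95]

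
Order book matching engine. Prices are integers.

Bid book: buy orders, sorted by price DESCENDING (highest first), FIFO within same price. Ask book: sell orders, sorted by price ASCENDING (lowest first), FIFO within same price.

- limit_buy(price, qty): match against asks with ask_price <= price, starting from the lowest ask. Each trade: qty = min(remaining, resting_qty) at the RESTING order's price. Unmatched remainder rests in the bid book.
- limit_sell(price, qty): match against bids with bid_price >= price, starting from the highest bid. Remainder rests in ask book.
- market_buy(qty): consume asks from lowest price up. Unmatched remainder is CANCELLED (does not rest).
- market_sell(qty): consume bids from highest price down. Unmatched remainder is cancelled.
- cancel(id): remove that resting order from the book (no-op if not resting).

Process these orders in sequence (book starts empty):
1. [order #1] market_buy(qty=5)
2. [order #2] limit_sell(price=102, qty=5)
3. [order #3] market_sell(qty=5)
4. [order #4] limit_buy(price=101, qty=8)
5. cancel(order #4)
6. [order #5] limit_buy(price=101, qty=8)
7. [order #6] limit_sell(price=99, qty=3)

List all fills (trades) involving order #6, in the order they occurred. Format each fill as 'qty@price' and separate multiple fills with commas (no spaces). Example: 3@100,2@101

Answer: 3@101

Derivation:
After op 1 [order #1] market_buy(qty=5): fills=none; bids=[-] asks=[-]
After op 2 [order #2] limit_sell(price=102, qty=5): fills=none; bids=[-] asks=[#2:5@102]
After op 3 [order #3] market_sell(qty=5): fills=none; bids=[-] asks=[#2:5@102]
After op 4 [order #4] limit_buy(price=101, qty=8): fills=none; bids=[#4:8@101] asks=[#2:5@102]
After op 5 cancel(order #4): fills=none; bids=[-] asks=[#2:5@102]
After op 6 [order #5] limit_buy(price=101, qty=8): fills=none; bids=[#5:8@101] asks=[#2:5@102]
After op 7 [order #6] limit_sell(price=99, qty=3): fills=#5x#6:3@101; bids=[#5:5@101] asks=[#2:5@102]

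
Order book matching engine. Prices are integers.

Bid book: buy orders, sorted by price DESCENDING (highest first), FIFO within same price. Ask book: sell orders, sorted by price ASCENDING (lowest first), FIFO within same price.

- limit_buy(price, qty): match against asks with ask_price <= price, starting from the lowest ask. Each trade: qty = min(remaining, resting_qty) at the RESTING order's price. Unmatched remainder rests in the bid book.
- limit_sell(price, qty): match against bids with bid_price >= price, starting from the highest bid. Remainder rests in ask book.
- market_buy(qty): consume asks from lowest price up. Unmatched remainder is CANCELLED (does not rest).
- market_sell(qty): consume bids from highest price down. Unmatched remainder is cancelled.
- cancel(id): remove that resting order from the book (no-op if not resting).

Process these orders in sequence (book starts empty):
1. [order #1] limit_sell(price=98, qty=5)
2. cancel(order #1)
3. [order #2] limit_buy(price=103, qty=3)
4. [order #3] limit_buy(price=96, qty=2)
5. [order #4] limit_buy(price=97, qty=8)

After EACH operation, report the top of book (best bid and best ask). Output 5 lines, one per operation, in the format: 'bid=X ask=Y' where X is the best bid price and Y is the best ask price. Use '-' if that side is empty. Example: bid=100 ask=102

Answer: bid=- ask=98
bid=- ask=-
bid=103 ask=-
bid=103 ask=-
bid=103 ask=-

Derivation:
After op 1 [order #1] limit_sell(price=98, qty=5): fills=none; bids=[-] asks=[#1:5@98]
After op 2 cancel(order #1): fills=none; bids=[-] asks=[-]
After op 3 [order #2] limit_buy(price=103, qty=3): fills=none; bids=[#2:3@103] asks=[-]
After op 4 [order #3] limit_buy(price=96, qty=2): fills=none; bids=[#2:3@103 #3:2@96] asks=[-]
After op 5 [order #4] limit_buy(price=97, qty=8): fills=none; bids=[#2:3@103 #4:8@97 #3:2@96] asks=[-]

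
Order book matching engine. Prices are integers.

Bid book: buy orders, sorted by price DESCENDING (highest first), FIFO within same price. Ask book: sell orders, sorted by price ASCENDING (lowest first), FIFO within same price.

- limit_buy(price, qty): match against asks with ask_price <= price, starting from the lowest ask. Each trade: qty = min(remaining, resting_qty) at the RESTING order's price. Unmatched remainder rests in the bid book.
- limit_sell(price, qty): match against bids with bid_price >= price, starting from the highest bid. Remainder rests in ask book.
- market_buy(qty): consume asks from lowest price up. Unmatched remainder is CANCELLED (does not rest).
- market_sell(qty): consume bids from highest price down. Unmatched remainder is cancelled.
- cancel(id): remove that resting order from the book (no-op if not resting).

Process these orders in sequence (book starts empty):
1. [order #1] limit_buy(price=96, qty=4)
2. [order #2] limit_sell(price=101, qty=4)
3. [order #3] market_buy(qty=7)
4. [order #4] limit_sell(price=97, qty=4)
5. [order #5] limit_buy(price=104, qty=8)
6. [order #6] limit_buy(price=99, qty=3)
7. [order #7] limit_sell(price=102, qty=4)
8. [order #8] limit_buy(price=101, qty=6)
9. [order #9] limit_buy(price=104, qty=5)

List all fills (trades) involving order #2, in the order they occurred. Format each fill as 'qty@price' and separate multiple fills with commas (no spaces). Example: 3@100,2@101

After op 1 [order #1] limit_buy(price=96, qty=4): fills=none; bids=[#1:4@96] asks=[-]
After op 2 [order #2] limit_sell(price=101, qty=4): fills=none; bids=[#1:4@96] asks=[#2:4@101]
After op 3 [order #3] market_buy(qty=7): fills=#3x#2:4@101; bids=[#1:4@96] asks=[-]
After op 4 [order #4] limit_sell(price=97, qty=4): fills=none; bids=[#1:4@96] asks=[#4:4@97]
After op 5 [order #5] limit_buy(price=104, qty=8): fills=#5x#4:4@97; bids=[#5:4@104 #1:4@96] asks=[-]
After op 6 [order #6] limit_buy(price=99, qty=3): fills=none; bids=[#5:4@104 #6:3@99 #1:4@96] asks=[-]
After op 7 [order #7] limit_sell(price=102, qty=4): fills=#5x#7:4@104; bids=[#6:3@99 #1:4@96] asks=[-]
After op 8 [order #8] limit_buy(price=101, qty=6): fills=none; bids=[#8:6@101 #6:3@99 #1:4@96] asks=[-]
After op 9 [order #9] limit_buy(price=104, qty=5): fills=none; bids=[#9:5@104 #8:6@101 #6:3@99 #1:4@96] asks=[-]

Answer: 4@101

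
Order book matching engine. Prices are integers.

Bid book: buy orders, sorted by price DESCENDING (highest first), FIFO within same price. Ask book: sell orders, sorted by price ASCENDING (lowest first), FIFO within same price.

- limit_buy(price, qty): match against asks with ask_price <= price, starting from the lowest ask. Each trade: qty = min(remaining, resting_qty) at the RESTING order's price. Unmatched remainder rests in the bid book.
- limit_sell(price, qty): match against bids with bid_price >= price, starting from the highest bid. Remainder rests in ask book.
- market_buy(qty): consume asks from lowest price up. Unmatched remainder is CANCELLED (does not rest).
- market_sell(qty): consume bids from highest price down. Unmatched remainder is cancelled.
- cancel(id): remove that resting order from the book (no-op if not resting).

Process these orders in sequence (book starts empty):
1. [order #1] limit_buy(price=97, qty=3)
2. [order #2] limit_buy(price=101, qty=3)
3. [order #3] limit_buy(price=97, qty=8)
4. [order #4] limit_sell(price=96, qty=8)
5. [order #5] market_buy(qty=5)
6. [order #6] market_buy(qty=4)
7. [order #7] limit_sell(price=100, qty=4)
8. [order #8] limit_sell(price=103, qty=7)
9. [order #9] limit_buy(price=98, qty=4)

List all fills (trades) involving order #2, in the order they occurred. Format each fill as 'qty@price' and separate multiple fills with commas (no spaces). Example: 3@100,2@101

After op 1 [order #1] limit_buy(price=97, qty=3): fills=none; bids=[#1:3@97] asks=[-]
After op 2 [order #2] limit_buy(price=101, qty=3): fills=none; bids=[#2:3@101 #1:3@97] asks=[-]
After op 3 [order #3] limit_buy(price=97, qty=8): fills=none; bids=[#2:3@101 #1:3@97 #3:8@97] asks=[-]
After op 4 [order #4] limit_sell(price=96, qty=8): fills=#2x#4:3@101 #1x#4:3@97 #3x#4:2@97; bids=[#3:6@97] asks=[-]
After op 5 [order #5] market_buy(qty=5): fills=none; bids=[#3:6@97] asks=[-]
After op 6 [order #6] market_buy(qty=4): fills=none; bids=[#3:6@97] asks=[-]
After op 7 [order #7] limit_sell(price=100, qty=4): fills=none; bids=[#3:6@97] asks=[#7:4@100]
After op 8 [order #8] limit_sell(price=103, qty=7): fills=none; bids=[#3:6@97] asks=[#7:4@100 #8:7@103]
After op 9 [order #9] limit_buy(price=98, qty=4): fills=none; bids=[#9:4@98 #3:6@97] asks=[#7:4@100 #8:7@103]

Answer: 3@101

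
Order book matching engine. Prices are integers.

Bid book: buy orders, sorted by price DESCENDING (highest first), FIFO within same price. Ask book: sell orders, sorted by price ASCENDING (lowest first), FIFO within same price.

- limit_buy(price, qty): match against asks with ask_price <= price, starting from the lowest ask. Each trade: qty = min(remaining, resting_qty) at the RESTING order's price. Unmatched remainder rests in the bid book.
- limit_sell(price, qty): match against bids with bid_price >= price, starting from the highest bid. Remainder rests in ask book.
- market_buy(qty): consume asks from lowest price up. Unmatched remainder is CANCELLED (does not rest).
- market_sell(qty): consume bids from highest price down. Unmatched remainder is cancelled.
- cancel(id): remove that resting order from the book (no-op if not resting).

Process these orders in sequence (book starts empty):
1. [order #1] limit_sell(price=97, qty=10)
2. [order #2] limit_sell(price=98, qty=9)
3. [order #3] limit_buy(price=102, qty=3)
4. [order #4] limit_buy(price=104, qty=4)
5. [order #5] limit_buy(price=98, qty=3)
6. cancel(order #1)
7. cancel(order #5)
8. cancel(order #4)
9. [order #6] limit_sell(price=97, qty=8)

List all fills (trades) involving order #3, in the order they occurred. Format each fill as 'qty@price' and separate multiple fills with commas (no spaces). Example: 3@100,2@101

Answer: 3@97

Derivation:
After op 1 [order #1] limit_sell(price=97, qty=10): fills=none; bids=[-] asks=[#1:10@97]
After op 2 [order #2] limit_sell(price=98, qty=9): fills=none; bids=[-] asks=[#1:10@97 #2:9@98]
After op 3 [order #3] limit_buy(price=102, qty=3): fills=#3x#1:3@97; bids=[-] asks=[#1:7@97 #2:9@98]
After op 4 [order #4] limit_buy(price=104, qty=4): fills=#4x#1:4@97; bids=[-] asks=[#1:3@97 #2:9@98]
After op 5 [order #5] limit_buy(price=98, qty=3): fills=#5x#1:3@97; bids=[-] asks=[#2:9@98]
After op 6 cancel(order #1): fills=none; bids=[-] asks=[#2:9@98]
After op 7 cancel(order #5): fills=none; bids=[-] asks=[#2:9@98]
After op 8 cancel(order #4): fills=none; bids=[-] asks=[#2:9@98]
After op 9 [order #6] limit_sell(price=97, qty=8): fills=none; bids=[-] asks=[#6:8@97 #2:9@98]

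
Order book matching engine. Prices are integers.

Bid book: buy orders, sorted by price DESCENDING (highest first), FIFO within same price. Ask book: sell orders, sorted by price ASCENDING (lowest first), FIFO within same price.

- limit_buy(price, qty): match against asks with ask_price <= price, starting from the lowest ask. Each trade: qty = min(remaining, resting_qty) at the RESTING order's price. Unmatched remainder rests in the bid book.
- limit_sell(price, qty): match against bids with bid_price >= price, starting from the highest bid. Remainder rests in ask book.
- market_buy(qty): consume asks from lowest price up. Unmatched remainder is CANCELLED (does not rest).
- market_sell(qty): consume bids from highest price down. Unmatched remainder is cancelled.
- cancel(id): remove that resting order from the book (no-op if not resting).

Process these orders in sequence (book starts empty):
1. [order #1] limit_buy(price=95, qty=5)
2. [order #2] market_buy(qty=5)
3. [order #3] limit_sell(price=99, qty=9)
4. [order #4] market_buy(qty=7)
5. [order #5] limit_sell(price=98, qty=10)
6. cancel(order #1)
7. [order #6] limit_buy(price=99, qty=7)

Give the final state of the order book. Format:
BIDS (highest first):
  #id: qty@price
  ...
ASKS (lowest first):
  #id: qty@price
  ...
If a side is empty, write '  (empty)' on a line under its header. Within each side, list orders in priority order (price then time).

Answer: BIDS (highest first):
  (empty)
ASKS (lowest first):
  #5: 3@98
  #3: 2@99

Derivation:
After op 1 [order #1] limit_buy(price=95, qty=5): fills=none; bids=[#1:5@95] asks=[-]
After op 2 [order #2] market_buy(qty=5): fills=none; bids=[#1:5@95] asks=[-]
After op 3 [order #3] limit_sell(price=99, qty=9): fills=none; bids=[#1:5@95] asks=[#3:9@99]
After op 4 [order #4] market_buy(qty=7): fills=#4x#3:7@99; bids=[#1:5@95] asks=[#3:2@99]
After op 5 [order #5] limit_sell(price=98, qty=10): fills=none; bids=[#1:5@95] asks=[#5:10@98 #3:2@99]
After op 6 cancel(order #1): fills=none; bids=[-] asks=[#5:10@98 #3:2@99]
After op 7 [order #6] limit_buy(price=99, qty=7): fills=#6x#5:7@98; bids=[-] asks=[#5:3@98 #3:2@99]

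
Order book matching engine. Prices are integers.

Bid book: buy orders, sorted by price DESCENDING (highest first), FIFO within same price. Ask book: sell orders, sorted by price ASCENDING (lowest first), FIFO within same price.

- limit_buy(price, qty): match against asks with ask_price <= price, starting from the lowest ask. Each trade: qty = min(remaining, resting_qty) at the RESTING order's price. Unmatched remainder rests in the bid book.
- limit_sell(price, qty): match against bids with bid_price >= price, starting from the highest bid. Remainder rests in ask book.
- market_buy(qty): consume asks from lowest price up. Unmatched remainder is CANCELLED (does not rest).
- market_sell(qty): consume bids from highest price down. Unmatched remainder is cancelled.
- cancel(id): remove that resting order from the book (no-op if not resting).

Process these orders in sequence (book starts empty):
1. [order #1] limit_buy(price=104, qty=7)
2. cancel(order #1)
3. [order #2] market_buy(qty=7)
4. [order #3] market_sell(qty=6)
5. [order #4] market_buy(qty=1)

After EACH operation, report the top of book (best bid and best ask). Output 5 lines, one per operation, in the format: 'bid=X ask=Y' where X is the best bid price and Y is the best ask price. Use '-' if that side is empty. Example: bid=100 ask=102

Answer: bid=104 ask=-
bid=- ask=-
bid=- ask=-
bid=- ask=-
bid=- ask=-

Derivation:
After op 1 [order #1] limit_buy(price=104, qty=7): fills=none; bids=[#1:7@104] asks=[-]
After op 2 cancel(order #1): fills=none; bids=[-] asks=[-]
After op 3 [order #2] market_buy(qty=7): fills=none; bids=[-] asks=[-]
After op 4 [order #3] market_sell(qty=6): fills=none; bids=[-] asks=[-]
After op 5 [order #4] market_buy(qty=1): fills=none; bids=[-] asks=[-]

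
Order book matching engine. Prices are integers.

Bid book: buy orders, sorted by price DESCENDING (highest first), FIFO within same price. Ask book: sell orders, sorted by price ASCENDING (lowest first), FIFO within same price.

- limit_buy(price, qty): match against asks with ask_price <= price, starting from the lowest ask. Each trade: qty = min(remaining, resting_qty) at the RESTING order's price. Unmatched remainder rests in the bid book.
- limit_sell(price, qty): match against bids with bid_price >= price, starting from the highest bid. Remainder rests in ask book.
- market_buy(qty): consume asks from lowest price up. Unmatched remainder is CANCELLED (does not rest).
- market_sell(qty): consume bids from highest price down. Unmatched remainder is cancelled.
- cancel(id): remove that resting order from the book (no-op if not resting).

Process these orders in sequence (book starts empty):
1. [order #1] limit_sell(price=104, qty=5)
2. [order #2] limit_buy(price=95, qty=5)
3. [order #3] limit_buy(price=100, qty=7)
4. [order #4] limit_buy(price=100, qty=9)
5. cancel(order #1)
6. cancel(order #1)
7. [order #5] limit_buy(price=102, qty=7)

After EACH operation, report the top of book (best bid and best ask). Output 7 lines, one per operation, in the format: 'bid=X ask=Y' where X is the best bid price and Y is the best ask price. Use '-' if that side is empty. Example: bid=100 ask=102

After op 1 [order #1] limit_sell(price=104, qty=5): fills=none; bids=[-] asks=[#1:5@104]
After op 2 [order #2] limit_buy(price=95, qty=5): fills=none; bids=[#2:5@95] asks=[#1:5@104]
After op 3 [order #3] limit_buy(price=100, qty=7): fills=none; bids=[#3:7@100 #2:5@95] asks=[#1:5@104]
After op 4 [order #4] limit_buy(price=100, qty=9): fills=none; bids=[#3:7@100 #4:9@100 #2:5@95] asks=[#1:5@104]
After op 5 cancel(order #1): fills=none; bids=[#3:7@100 #4:9@100 #2:5@95] asks=[-]
After op 6 cancel(order #1): fills=none; bids=[#3:7@100 #4:9@100 #2:5@95] asks=[-]
After op 7 [order #5] limit_buy(price=102, qty=7): fills=none; bids=[#5:7@102 #3:7@100 #4:9@100 #2:5@95] asks=[-]

Answer: bid=- ask=104
bid=95 ask=104
bid=100 ask=104
bid=100 ask=104
bid=100 ask=-
bid=100 ask=-
bid=102 ask=-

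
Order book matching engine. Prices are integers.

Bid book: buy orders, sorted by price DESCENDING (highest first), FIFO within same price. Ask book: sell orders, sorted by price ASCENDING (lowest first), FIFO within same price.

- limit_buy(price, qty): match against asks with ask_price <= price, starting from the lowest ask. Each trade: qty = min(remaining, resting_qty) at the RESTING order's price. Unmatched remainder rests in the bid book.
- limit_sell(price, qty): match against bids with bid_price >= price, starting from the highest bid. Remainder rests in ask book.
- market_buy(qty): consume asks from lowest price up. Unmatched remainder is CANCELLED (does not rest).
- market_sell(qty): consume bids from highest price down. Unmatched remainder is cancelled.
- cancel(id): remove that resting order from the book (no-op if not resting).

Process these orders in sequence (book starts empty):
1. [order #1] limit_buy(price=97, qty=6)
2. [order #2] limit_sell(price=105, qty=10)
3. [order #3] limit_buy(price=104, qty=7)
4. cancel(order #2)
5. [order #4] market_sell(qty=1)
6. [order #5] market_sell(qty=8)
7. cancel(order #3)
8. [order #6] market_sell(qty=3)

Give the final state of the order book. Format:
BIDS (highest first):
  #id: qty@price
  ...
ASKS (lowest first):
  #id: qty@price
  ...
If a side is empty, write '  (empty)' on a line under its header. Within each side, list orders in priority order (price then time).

After op 1 [order #1] limit_buy(price=97, qty=6): fills=none; bids=[#1:6@97] asks=[-]
After op 2 [order #2] limit_sell(price=105, qty=10): fills=none; bids=[#1:6@97] asks=[#2:10@105]
After op 3 [order #3] limit_buy(price=104, qty=7): fills=none; bids=[#3:7@104 #1:6@97] asks=[#2:10@105]
After op 4 cancel(order #2): fills=none; bids=[#3:7@104 #1:6@97] asks=[-]
After op 5 [order #4] market_sell(qty=1): fills=#3x#4:1@104; bids=[#3:6@104 #1:6@97] asks=[-]
After op 6 [order #5] market_sell(qty=8): fills=#3x#5:6@104 #1x#5:2@97; bids=[#1:4@97] asks=[-]
After op 7 cancel(order #3): fills=none; bids=[#1:4@97] asks=[-]
After op 8 [order #6] market_sell(qty=3): fills=#1x#6:3@97; bids=[#1:1@97] asks=[-]

Answer: BIDS (highest first):
  #1: 1@97
ASKS (lowest first):
  (empty)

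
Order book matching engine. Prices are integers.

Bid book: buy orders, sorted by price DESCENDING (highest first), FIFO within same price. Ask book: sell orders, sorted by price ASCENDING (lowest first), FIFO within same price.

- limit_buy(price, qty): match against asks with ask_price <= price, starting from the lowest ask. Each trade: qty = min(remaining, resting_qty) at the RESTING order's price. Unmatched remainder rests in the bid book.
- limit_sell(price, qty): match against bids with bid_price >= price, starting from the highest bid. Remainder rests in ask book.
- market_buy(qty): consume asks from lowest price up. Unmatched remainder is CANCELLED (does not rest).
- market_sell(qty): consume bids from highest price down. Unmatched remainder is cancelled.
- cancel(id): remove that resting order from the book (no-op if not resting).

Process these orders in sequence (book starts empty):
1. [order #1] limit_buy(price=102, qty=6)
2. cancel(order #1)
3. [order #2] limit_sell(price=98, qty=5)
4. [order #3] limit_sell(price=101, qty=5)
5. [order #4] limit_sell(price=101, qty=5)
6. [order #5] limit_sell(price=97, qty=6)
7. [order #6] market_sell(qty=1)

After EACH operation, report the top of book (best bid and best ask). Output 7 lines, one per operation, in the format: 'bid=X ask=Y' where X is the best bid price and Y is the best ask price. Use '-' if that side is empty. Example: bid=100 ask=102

After op 1 [order #1] limit_buy(price=102, qty=6): fills=none; bids=[#1:6@102] asks=[-]
After op 2 cancel(order #1): fills=none; bids=[-] asks=[-]
After op 3 [order #2] limit_sell(price=98, qty=5): fills=none; bids=[-] asks=[#2:5@98]
After op 4 [order #3] limit_sell(price=101, qty=5): fills=none; bids=[-] asks=[#2:5@98 #3:5@101]
After op 5 [order #4] limit_sell(price=101, qty=5): fills=none; bids=[-] asks=[#2:5@98 #3:5@101 #4:5@101]
After op 6 [order #5] limit_sell(price=97, qty=6): fills=none; bids=[-] asks=[#5:6@97 #2:5@98 #3:5@101 #4:5@101]
After op 7 [order #6] market_sell(qty=1): fills=none; bids=[-] asks=[#5:6@97 #2:5@98 #3:5@101 #4:5@101]

Answer: bid=102 ask=-
bid=- ask=-
bid=- ask=98
bid=- ask=98
bid=- ask=98
bid=- ask=97
bid=- ask=97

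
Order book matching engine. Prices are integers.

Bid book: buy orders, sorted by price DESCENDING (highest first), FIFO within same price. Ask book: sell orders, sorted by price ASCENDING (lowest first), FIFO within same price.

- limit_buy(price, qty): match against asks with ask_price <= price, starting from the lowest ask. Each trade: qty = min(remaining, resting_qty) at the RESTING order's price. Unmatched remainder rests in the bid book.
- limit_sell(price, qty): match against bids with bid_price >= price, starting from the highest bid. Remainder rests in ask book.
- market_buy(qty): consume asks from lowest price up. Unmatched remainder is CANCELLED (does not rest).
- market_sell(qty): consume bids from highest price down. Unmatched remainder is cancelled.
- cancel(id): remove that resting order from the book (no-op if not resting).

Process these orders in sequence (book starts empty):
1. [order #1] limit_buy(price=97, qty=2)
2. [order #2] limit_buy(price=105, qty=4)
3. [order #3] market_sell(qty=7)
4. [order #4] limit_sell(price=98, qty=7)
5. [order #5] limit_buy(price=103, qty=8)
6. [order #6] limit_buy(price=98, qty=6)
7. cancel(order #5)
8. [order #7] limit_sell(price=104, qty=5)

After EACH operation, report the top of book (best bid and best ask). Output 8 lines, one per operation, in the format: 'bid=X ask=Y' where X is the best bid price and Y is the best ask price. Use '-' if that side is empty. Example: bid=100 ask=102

Answer: bid=97 ask=-
bid=105 ask=-
bid=- ask=-
bid=- ask=98
bid=103 ask=-
bid=103 ask=-
bid=98 ask=-
bid=98 ask=104

Derivation:
After op 1 [order #1] limit_buy(price=97, qty=2): fills=none; bids=[#1:2@97] asks=[-]
After op 2 [order #2] limit_buy(price=105, qty=4): fills=none; bids=[#2:4@105 #1:2@97] asks=[-]
After op 3 [order #3] market_sell(qty=7): fills=#2x#3:4@105 #1x#3:2@97; bids=[-] asks=[-]
After op 4 [order #4] limit_sell(price=98, qty=7): fills=none; bids=[-] asks=[#4:7@98]
After op 5 [order #5] limit_buy(price=103, qty=8): fills=#5x#4:7@98; bids=[#5:1@103] asks=[-]
After op 6 [order #6] limit_buy(price=98, qty=6): fills=none; bids=[#5:1@103 #6:6@98] asks=[-]
After op 7 cancel(order #5): fills=none; bids=[#6:6@98] asks=[-]
After op 8 [order #7] limit_sell(price=104, qty=5): fills=none; bids=[#6:6@98] asks=[#7:5@104]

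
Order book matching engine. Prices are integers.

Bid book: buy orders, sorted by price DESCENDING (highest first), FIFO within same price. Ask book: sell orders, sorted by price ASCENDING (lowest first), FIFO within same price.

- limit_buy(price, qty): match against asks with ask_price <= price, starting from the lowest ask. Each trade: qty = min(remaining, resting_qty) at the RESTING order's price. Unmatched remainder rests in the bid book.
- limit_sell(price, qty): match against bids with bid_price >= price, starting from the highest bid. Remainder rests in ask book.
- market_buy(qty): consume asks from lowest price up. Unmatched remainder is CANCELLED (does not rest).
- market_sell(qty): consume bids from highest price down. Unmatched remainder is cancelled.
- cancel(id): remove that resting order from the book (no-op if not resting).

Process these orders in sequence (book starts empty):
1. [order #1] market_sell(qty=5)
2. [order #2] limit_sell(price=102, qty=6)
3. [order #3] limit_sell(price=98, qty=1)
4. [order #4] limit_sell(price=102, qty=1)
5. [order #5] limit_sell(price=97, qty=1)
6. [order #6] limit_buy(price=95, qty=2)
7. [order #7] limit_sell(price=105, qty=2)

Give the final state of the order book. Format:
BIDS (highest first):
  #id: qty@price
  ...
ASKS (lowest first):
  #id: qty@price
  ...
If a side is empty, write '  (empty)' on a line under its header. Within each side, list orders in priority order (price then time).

Answer: BIDS (highest first):
  #6: 2@95
ASKS (lowest first):
  #5: 1@97
  #3: 1@98
  #2: 6@102
  #4: 1@102
  #7: 2@105

Derivation:
After op 1 [order #1] market_sell(qty=5): fills=none; bids=[-] asks=[-]
After op 2 [order #2] limit_sell(price=102, qty=6): fills=none; bids=[-] asks=[#2:6@102]
After op 3 [order #3] limit_sell(price=98, qty=1): fills=none; bids=[-] asks=[#3:1@98 #2:6@102]
After op 4 [order #4] limit_sell(price=102, qty=1): fills=none; bids=[-] asks=[#3:1@98 #2:6@102 #4:1@102]
After op 5 [order #5] limit_sell(price=97, qty=1): fills=none; bids=[-] asks=[#5:1@97 #3:1@98 #2:6@102 #4:1@102]
After op 6 [order #6] limit_buy(price=95, qty=2): fills=none; bids=[#6:2@95] asks=[#5:1@97 #3:1@98 #2:6@102 #4:1@102]
After op 7 [order #7] limit_sell(price=105, qty=2): fills=none; bids=[#6:2@95] asks=[#5:1@97 #3:1@98 #2:6@102 #4:1@102 #7:2@105]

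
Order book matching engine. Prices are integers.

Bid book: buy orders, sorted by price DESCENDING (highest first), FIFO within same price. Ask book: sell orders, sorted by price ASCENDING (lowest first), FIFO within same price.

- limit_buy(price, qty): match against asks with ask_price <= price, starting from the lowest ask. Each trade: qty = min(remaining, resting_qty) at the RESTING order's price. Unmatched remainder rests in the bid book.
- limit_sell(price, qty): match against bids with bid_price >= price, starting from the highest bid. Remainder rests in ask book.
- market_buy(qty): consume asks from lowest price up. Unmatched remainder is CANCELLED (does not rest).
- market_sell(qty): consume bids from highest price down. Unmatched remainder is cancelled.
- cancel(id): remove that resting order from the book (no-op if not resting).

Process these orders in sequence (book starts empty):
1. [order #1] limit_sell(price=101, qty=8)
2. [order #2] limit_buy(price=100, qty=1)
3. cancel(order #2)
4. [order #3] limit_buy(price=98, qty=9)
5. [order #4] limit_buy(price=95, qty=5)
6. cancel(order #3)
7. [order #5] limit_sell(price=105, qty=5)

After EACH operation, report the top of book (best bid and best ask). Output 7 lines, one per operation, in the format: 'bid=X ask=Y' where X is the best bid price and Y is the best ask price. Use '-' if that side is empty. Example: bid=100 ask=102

After op 1 [order #1] limit_sell(price=101, qty=8): fills=none; bids=[-] asks=[#1:8@101]
After op 2 [order #2] limit_buy(price=100, qty=1): fills=none; bids=[#2:1@100] asks=[#1:8@101]
After op 3 cancel(order #2): fills=none; bids=[-] asks=[#1:8@101]
After op 4 [order #3] limit_buy(price=98, qty=9): fills=none; bids=[#3:9@98] asks=[#1:8@101]
After op 5 [order #4] limit_buy(price=95, qty=5): fills=none; bids=[#3:9@98 #4:5@95] asks=[#1:8@101]
After op 6 cancel(order #3): fills=none; bids=[#4:5@95] asks=[#1:8@101]
After op 7 [order #5] limit_sell(price=105, qty=5): fills=none; bids=[#4:5@95] asks=[#1:8@101 #5:5@105]

Answer: bid=- ask=101
bid=100 ask=101
bid=- ask=101
bid=98 ask=101
bid=98 ask=101
bid=95 ask=101
bid=95 ask=101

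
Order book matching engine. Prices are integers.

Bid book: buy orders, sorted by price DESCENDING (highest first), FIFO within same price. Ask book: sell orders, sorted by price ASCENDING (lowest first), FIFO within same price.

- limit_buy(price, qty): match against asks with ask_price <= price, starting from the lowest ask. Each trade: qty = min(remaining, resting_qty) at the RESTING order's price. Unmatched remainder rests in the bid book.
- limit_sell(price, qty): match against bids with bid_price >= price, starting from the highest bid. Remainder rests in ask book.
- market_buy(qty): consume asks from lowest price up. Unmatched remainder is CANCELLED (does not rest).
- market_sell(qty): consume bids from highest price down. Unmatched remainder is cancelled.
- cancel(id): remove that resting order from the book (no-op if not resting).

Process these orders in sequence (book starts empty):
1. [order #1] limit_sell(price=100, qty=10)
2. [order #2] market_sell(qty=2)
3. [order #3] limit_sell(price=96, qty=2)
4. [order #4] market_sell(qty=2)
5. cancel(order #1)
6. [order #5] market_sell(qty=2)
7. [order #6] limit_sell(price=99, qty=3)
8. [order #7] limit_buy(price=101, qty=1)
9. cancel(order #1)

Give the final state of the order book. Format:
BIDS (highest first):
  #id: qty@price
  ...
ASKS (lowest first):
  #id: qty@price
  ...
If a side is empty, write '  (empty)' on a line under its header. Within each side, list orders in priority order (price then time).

After op 1 [order #1] limit_sell(price=100, qty=10): fills=none; bids=[-] asks=[#1:10@100]
After op 2 [order #2] market_sell(qty=2): fills=none; bids=[-] asks=[#1:10@100]
After op 3 [order #3] limit_sell(price=96, qty=2): fills=none; bids=[-] asks=[#3:2@96 #1:10@100]
After op 4 [order #4] market_sell(qty=2): fills=none; bids=[-] asks=[#3:2@96 #1:10@100]
After op 5 cancel(order #1): fills=none; bids=[-] asks=[#3:2@96]
After op 6 [order #5] market_sell(qty=2): fills=none; bids=[-] asks=[#3:2@96]
After op 7 [order #6] limit_sell(price=99, qty=3): fills=none; bids=[-] asks=[#3:2@96 #6:3@99]
After op 8 [order #7] limit_buy(price=101, qty=1): fills=#7x#3:1@96; bids=[-] asks=[#3:1@96 #6:3@99]
After op 9 cancel(order #1): fills=none; bids=[-] asks=[#3:1@96 #6:3@99]

Answer: BIDS (highest first):
  (empty)
ASKS (lowest first):
  #3: 1@96
  #6: 3@99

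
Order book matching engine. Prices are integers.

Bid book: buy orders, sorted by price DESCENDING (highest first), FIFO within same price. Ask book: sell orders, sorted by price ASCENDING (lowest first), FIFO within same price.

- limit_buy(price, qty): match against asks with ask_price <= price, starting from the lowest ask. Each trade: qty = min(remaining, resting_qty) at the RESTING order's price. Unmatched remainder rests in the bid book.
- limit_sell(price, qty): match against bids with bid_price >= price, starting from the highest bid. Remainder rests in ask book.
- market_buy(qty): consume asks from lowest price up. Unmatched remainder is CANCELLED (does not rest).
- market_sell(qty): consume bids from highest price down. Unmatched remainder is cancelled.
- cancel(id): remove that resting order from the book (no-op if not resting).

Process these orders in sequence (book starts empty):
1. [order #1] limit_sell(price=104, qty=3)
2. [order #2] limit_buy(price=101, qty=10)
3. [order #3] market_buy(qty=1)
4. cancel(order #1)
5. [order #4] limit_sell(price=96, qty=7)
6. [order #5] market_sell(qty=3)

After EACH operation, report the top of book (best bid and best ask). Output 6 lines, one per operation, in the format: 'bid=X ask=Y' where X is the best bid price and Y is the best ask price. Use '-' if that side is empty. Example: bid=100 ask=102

Answer: bid=- ask=104
bid=101 ask=104
bid=101 ask=104
bid=101 ask=-
bid=101 ask=-
bid=- ask=-

Derivation:
After op 1 [order #1] limit_sell(price=104, qty=3): fills=none; bids=[-] asks=[#1:3@104]
After op 2 [order #2] limit_buy(price=101, qty=10): fills=none; bids=[#2:10@101] asks=[#1:3@104]
After op 3 [order #3] market_buy(qty=1): fills=#3x#1:1@104; bids=[#2:10@101] asks=[#1:2@104]
After op 4 cancel(order #1): fills=none; bids=[#2:10@101] asks=[-]
After op 5 [order #4] limit_sell(price=96, qty=7): fills=#2x#4:7@101; bids=[#2:3@101] asks=[-]
After op 6 [order #5] market_sell(qty=3): fills=#2x#5:3@101; bids=[-] asks=[-]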